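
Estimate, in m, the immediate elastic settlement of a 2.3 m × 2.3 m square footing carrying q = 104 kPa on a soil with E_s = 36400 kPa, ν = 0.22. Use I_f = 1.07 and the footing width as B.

S_e ≈ 0.00669 m

Immediate (elastic) settlement: S_e = q·B·(1−ν²)/E_s · I_f.
S_e = 104 × 2.3 × (1 − 0.22²) / 36400 × 1.07
    = 104 × 2.3 × 0.9516 / 36400 × 1.07
    = 0.006691 m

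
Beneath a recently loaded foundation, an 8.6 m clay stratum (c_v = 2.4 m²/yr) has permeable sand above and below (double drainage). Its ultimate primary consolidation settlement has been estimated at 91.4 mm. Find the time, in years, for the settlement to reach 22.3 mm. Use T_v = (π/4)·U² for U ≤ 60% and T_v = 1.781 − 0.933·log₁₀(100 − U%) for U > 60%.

Drainage path length: H_d = H/2 = 4.3 m (double drainage).
U = S(t)/S_ult = 22.3/91.4 = 0.244.
U ≤ 60%: T_v = (π/4)·U² = (π/4)×0.24398² = 0.046753.
t = T_v·H_d²/c_v = 0.046753×4.3²/2.4 = 0.3602 years.

t ≈ 0.36 years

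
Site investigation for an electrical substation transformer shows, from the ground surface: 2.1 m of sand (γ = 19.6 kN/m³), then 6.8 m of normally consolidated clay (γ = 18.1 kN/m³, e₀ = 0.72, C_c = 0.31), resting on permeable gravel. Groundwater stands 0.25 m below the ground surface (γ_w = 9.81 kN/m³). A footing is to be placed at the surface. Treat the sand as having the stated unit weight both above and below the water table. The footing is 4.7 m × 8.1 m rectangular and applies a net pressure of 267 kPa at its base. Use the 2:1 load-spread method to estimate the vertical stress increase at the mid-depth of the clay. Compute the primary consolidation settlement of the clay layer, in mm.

Mid-depth of clay below the ground surface: z = 2.1 + 6.8/2 = 5.5 m.
Total vertical stress at mid-clay: σ_v = 19.6×2.1 + 18.1×3.4 = 102.7 kPa.
Pore pressure: u = 9.81×(5.5 − 0.25) = 51.503 kPa.
Initial effective stress: σ'_0 = σ_v − u = 102.7 − 51.503 = 51.197 kPa.
Stress increase at mid-clay by the 2:1 spreading method:
Δσ = qBL/((B+z)(L+z)) = 267×4.7×8.1/((4.7+5.5)(8.1+5.5)) = 73.275 kPa
Final effective stress: σ'_f = σ'_0 + Δσ = 51.197 + 73.275 = 124.47 kPa.
Normally consolidated clay, so the full stress increment lies on the virgin compression line:
S_c = C_c·H/(1+e₀)·log₁₀(σ'_f/σ'_0) = 0.31×6.8/(1+0.72)×log₁₀(124.47/51.197)
    = 1.2256 × 0.38582 = 0.4729 m

S_c ≈ 473 mm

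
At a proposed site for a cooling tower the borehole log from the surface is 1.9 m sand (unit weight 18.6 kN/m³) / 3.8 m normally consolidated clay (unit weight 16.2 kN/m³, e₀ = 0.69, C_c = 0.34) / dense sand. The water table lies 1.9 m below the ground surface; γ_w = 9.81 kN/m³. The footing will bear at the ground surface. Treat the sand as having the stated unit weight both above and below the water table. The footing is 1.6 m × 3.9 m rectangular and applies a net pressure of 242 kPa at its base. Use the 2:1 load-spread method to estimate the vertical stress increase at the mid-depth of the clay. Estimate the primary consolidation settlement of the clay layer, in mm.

Mid-depth of clay below the ground surface: z = 1.9 + 3.8/2 = 3.8 m.
Total vertical stress at mid-clay: σ_v = 18.6×1.9 + 16.2×1.9 = 66.12 kPa.
Pore pressure: u = 9.81×(3.8 − 1.9) = 18.639 kPa.
Initial effective stress: σ'_0 = σ_v − u = 66.12 − 18.639 = 47.481 kPa.
Stress increase at mid-clay by the 2:1 spreading method:
Δσ = qBL/((B+z)(L+z)) = 242×1.6×3.9/((1.6+3.8)(3.9+3.8)) = 36.317 kPa
Final effective stress: σ'_f = σ'_0 + Δσ = 47.481 + 36.317 = 83.798 kPa.
Normally consolidated clay, so the full stress increment lies on the virgin compression line:
S_c = C_c·H/(1+e₀)·log₁₀(σ'_f/σ'_0) = 0.34×3.8/(1+0.69)×log₁₀(83.798/47.481)
    = 0.7645 × 0.24671 = 0.1886 m

S_c ≈ 189 mm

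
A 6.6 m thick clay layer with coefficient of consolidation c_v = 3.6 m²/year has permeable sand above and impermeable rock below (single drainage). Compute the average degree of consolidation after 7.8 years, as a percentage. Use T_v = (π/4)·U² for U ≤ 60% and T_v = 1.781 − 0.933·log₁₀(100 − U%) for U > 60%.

Drainage path length: H_d = H = 6.6 m (single drainage).
T_v = c_v·t/H_d² = 3.6×7.8/6.6² = 0.64463.
T_v = 0.64463 corresponds to the U > 60% branch:
U = 1 − 10^((1.781 − T_v)/0.933)/100 = 0.8348

U ≈ 83.5 %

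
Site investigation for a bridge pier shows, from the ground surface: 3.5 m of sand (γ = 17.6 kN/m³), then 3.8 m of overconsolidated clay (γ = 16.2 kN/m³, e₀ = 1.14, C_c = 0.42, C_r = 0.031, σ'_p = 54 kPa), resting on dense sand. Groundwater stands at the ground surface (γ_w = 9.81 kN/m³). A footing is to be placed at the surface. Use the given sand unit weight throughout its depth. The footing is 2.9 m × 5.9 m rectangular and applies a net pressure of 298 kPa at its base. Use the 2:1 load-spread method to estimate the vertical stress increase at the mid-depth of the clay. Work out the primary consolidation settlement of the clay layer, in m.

S_c ≈ 0.186 m

Mid-depth of clay below the ground surface: z = 3.5 + 3.8/2 = 5.4 m.
Total vertical stress at mid-clay: σ_v = 17.6×3.5 + 16.2×1.9 = 92.38 kPa.
Pore pressure: u = 9.81×(5.4 − 0) = 52.974 kPa.
Initial effective stress: σ'_0 = σ_v − u = 92.38 − 52.974 = 39.406 kPa.
Stress increase at mid-clay by the 2:1 spreading method:
Δσ = qBL/((B+z)(L+z)) = 298×2.9×5.9/((2.9+5.4)(5.9+5.4)) = 54.364 kPa
Final effective stress: σ'_f = 39.406 + 54.364 = 93.77 kPa.
σ'_f = 93.77 > σ'_p = 54 kPa, so the stress path crosses the preconsolidation pressure — recompression up to σ'_p, then virgin compression beyond:
S_c = H/(1+e₀)·[C_r·log₁₀(σ'_p/σ'_0) + C_c·log₁₀(σ'_f/σ'_p)]
    = 3.8/2.14 × [0.031×log₁₀(54/39.406) + 0.42×log₁₀(93.77/54)]
    = 1.7757 × [0.0042418 + 0.10066] = 0.1863 m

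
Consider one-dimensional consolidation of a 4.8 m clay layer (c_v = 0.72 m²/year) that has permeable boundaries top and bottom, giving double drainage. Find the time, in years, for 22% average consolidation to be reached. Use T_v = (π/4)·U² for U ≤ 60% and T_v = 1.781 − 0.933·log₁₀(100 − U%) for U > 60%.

t ≈ 0.304 years

Drainage path length: H_d = H/2 = 2.4 m (double drainage).
U ≤ 60%: T_v = (π/4)·U² = (π/4)×0.22² = 0.038013.
t = T_v·H_d²/c_v = 0.038013×2.4²/0.72 = 0.3041 years.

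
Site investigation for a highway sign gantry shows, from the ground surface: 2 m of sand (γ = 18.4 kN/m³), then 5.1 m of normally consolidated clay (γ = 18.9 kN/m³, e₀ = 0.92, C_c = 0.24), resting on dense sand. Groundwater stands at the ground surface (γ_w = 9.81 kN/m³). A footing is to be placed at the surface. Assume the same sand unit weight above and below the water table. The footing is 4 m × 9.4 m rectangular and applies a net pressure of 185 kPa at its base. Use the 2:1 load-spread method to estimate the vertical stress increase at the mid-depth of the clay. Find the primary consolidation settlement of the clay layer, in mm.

S_c ≈ 248 mm

Mid-depth of clay below the ground surface: z = 2 + 5.1/2 = 4.55 m.
Total vertical stress at mid-clay: σ_v = 18.4×2 + 18.9×2.55 = 84.995 kPa.
Pore pressure: u = 9.81×(4.55 − 0) = 44.636 kPa.
Initial effective stress: σ'_0 = σ_v − u = 84.995 − 44.636 = 40.359 kPa.
Stress increase at mid-clay by the 2:1 spreading method:
Δσ = qBL/((B+z)(L+z)) = 185×4×9.4/((4+4.55)(9.4+4.55)) = 58.32 kPa
Final effective stress: σ'_f = σ'_0 + Δσ = 40.359 + 58.32 = 98.679 kPa.
Normally consolidated clay, so the full stress increment lies on the virgin compression line:
S_c = C_c·H/(1+e₀)·log₁₀(σ'_f/σ'_0) = 0.24×5.1/(1+0.92)×log₁₀(98.679/40.359)
    = 0.6375 × 0.38828 = 0.2475 m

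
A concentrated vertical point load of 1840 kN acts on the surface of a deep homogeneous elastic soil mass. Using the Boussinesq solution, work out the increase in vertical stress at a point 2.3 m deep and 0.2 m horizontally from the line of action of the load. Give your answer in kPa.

Boussinesq vertical stress below a point load on an elastic half-space:
Δσ_z = 3P/(2πz²) · [1 + (r/z)²]^(−5/2)
r/z = 0.2/2.3 = 0.086957; [1+(r/z)²]^(−5/2) = 0.98134.
Δσ_z = 3×1840/(2π×2.3²) × 0.98134 = 166.07 × 0.98134 = 163 kPa

Δσ_z ≈ 163 kPa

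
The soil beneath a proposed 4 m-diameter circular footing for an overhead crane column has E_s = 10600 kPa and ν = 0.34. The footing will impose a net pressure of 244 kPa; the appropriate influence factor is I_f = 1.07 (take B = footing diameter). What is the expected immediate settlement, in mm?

S_e ≈ 87.1 mm

Immediate (elastic) settlement: S_e = q·B·(1−ν²)/E_s · I_f.
S_e = 244 × 4 × (1 − 0.34²) / 10600 × 1.07
    = 244 × 4 × 0.8844 / 10600 × 1.07
    = 0.08713 m = 87.13 mm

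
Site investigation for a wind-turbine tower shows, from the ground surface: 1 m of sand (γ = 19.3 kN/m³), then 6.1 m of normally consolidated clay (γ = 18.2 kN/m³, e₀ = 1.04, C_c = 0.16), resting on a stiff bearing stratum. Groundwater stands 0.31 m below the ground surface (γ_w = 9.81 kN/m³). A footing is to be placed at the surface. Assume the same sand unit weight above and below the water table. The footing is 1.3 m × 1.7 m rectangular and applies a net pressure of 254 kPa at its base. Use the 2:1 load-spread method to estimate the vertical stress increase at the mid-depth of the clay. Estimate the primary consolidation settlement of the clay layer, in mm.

Mid-depth of clay below the ground surface: z = 1 + 6.1/2 = 4.05 m.
Total vertical stress at mid-clay: σ_v = 19.3×1 + 18.2×3.05 = 74.81 kPa.
Pore pressure: u = 9.81×(4.05 − 0.31) = 36.689 kPa.
Initial effective stress: σ'_0 = σ_v − u = 74.81 − 36.689 = 38.121 kPa.
Stress increase at mid-clay by the 2:1 spreading method:
Δσ = qBL/((B+z)(L+z)) = 254×1.3×1.7/((1.3+4.05)(1.7+4.05)) = 18.248 kPa
Final effective stress: σ'_f = σ'_0 + Δσ = 38.121 + 18.248 = 56.369 kPa.
Normally consolidated clay, so the full stress increment lies on the virgin compression line:
S_c = C_c·H/(1+e₀)·log₁₀(σ'_f/σ'_0) = 0.16×6.1/(1+1.04)×log₁₀(56.369/38.121)
    = 0.47843 × 0.16988 = 0.08128 m

S_c ≈ 81.3 mm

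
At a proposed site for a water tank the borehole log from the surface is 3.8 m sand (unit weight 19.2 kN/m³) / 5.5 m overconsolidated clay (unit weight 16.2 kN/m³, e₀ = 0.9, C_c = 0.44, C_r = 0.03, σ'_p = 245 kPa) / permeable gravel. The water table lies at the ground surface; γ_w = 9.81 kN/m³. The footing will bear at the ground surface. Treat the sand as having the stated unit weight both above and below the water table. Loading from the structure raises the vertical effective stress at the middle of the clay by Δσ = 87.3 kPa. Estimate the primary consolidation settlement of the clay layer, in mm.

S_c ≈ 36.6 mm

Mid-depth of clay below the ground surface: z = 3.8 + 5.5/2 = 6.55 m.
Total vertical stress at mid-clay: σ_v = 19.2×3.8 + 16.2×2.75 = 117.51 kPa.
Pore pressure: u = 9.81×(6.55 − 0) = 64.255 kPa.
Initial effective stress: σ'_0 = σ_v − u = 117.51 − 64.255 = 53.255 kPa.
Final effective stress: σ'_f = 53.255 + 87.3 = 140.56 kPa.
σ'_f = 140.56 ≤ σ'_p = 245 kPa, so the clay remains overconsolidated and only the recompression index applies:
S_c = C_r·H/(1+e₀)·log₁₀(σ'_f/σ'_0) = 0.03×5.5/1.9×log₁₀(140.56/53.255)
    = 0.086841 × 0.4215 = 0.0366 m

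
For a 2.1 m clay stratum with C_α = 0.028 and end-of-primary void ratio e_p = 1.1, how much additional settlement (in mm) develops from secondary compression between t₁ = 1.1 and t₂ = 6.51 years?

S_s ≈ 21.6 mm

Secondary compression: S_s = C_α·H/(1+e_p)·log₁₀(t₂/t₁)
S_s = 0.028×2.1/(1+1.1)×log₁₀(6.51/1.1)
    = 0.028 × 0.7722 = 0.02162 m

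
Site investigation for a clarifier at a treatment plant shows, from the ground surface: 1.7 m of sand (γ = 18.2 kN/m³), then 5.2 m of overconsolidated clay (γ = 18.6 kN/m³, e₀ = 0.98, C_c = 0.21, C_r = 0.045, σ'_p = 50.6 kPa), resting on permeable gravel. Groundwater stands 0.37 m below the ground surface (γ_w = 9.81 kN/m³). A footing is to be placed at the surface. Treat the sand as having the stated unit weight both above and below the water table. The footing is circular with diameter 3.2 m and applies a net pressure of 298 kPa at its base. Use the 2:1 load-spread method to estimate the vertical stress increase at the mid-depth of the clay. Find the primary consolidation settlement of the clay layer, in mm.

S_c ≈ 162 mm

Mid-depth of clay below the ground surface: z = 1.7 + 5.2/2 = 4.3 m.
Total vertical stress at mid-clay: σ_v = 18.2×1.7 + 18.6×2.6 = 79.3 kPa.
Pore pressure: u = 9.81×(4.3 − 0.37) = 38.553 kPa.
Initial effective stress: σ'_0 = σ_v − u = 79.3 − 38.553 = 40.747 kPa.
Stress increase at mid-clay by the 2:1 spreading method:
Δσ ≈ qD²/(D+z)² = 298×3.2²/(3.2+4.3)² = 54.249 kPa
Final effective stress: σ'_f = 40.747 + 54.249 = 94.996 kPa.
σ'_f = 94.996 > σ'_p = 50.6 kPa, so the stress path crosses the preconsolidation pressure — recompression up to σ'_p, then virgin compression beyond:
S_c = H/(1+e₀)·[C_r·log₁₀(σ'_p/σ'_0) + C_c·log₁₀(σ'_f/σ'_p)]
    = 5.2/1.98 × [0.045×log₁₀(50.6/40.747) + 0.21×log₁₀(94.996/50.6)]
    = 2.6263 × [0.0042325 + 0.057447] = 0.162 m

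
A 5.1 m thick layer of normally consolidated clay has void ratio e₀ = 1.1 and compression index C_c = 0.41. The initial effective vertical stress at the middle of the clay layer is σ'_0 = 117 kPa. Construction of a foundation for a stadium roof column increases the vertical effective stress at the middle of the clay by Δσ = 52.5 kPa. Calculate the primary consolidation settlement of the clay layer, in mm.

S_c ≈ 160 mm

Final effective stress: σ'_f = σ'_0 + Δσ = 117 + 52.5 = 169.5 kPa.
Normally consolidated clay, so the full stress increment lies on the virgin compression line:
S_c = C_c·H/(1+e₀)·log₁₀(σ'_f/σ'_0) = 0.41×5.1/(1+1.1)×log₁₀(169.5/117)
    = 0.99571 × 0.16098 = 0.1603 m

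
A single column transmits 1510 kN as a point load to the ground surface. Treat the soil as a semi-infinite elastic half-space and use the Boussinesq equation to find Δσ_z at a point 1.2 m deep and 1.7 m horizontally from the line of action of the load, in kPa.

Δσ_z ≈ 31.9 kPa

Boussinesq vertical stress below a point load on an elastic half-space:
Δσ_z = 3P/(2πz²) · [1 + (r/z)²]^(−5/2)
r/z = 1.7/1.2 = 1.4167; [1+(r/z)²]^(−5/2) = 0.06378.
Δσ_z = 3×1510/(2π×1.2²) × 0.06378 = 500.67 × 0.06378 = 31.93 kPa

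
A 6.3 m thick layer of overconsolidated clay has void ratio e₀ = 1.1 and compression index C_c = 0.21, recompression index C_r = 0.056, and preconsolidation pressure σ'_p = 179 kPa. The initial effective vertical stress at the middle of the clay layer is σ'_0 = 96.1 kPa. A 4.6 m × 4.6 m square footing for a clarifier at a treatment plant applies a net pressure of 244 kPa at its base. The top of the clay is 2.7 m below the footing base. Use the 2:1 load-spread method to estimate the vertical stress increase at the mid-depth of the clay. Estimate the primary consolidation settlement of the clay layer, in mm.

Mid-depth of clay below the footing base: z = 2.7 + 6.3/2 = 5.85 m.
Stress increase at mid-clay by the 2:1 spreading method:
Δσ = qBL/((B+z)(L+z)) = 244×4.6×4.6/((4.6+5.85)(4.6+5.85)) = 47.28 kPa
Final effective stress: σ'_f = 96.1 + 47.28 = 143.38 kPa.
σ'_f = 143.38 ≤ σ'_p = 179 kPa, so the clay remains overconsolidated and only the recompression index applies:
S_c = C_r·H/(1+e₀)·log₁₀(σ'_f/σ'_0) = 0.056×6.3/2.1×log₁₀(143.38/96.1)
    = 0.168 × 0.17377 = 0.02919 m

S_c ≈ 29.2 mm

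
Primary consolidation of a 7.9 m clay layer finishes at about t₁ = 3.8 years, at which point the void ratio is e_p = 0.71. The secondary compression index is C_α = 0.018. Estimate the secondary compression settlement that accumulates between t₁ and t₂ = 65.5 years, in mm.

Secondary compression: S_s = C_α·H/(1+e_p)·log₁₀(t₂/t₁)
S_s = 0.018×7.9/(1+0.71)×log₁₀(65.5/3.8)
    = 0.08316 × 1.236 = 0.1028 m

S_s ≈ 103 mm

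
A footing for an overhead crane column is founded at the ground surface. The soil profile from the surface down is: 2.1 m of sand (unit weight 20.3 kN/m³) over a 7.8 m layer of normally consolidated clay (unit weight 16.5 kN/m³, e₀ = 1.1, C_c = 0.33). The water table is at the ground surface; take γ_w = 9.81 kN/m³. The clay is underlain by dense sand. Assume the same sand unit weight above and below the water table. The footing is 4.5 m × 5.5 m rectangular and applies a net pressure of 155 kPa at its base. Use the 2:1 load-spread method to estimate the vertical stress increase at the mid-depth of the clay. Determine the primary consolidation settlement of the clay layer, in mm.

Mid-depth of clay below the ground surface: z = 2.1 + 7.8/2 = 6 m.
Total vertical stress at mid-clay: σ_v = 20.3×2.1 + 16.5×3.9 = 106.98 kPa.
Pore pressure: u = 9.81×(6 − 0) = 58.86 kPa.
Initial effective stress: σ'_0 = σ_v − u = 106.98 − 58.86 = 48.12 kPa.
Stress increase at mid-clay by the 2:1 spreading method:
Δσ = qBL/((B+z)(L+z)) = 155×4.5×5.5/((4.5+6)(5.5+6)) = 31.77 kPa
Final effective stress: σ'_f = σ'_0 + Δσ = 48.12 + 31.77 = 79.89 kPa.
Normally consolidated clay, so the full stress increment lies on the virgin compression line:
S_c = C_c·H/(1+e₀)·log₁₀(σ'_f/σ'_0) = 0.33×7.8/(1+1.1)×log₁₀(79.89/48.12)
    = 1.2257 × 0.22017 = 0.2699 m

S_c ≈ 270 mm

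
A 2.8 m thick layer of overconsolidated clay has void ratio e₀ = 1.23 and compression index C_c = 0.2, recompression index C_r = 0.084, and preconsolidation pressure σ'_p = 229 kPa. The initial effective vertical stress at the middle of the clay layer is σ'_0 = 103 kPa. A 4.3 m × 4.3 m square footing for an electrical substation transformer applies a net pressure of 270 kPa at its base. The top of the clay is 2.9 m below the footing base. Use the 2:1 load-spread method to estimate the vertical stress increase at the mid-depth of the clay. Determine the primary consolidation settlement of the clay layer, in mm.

Mid-depth of clay below the footing base: z = 2.9 + 2.8/2 = 4.3 m.
Stress increase at mid-clay by the 2:1 spreading method:
Δσ = qBL/((B+z)(L+z)) = 270×4.3×4.3/((4.3+4.3)(4.3+4.3)) = 67.5 kPa
Final effective stress: σ'_f = 103 + 67.5 = 170.5 kPa.
σ'_f = 170.5 ≤ σ'_p = 229 kPa, so the clay remains overconsolidated and only the recompression index applies:
S_c = C_r·H/(1+e₀)·log₁₀(σ'_f/σ'_0) = 0.084×2.8/2.23×log₁₀(170.5/103)
    = 0.10547 × 0.21889 = 0.02309 m

S_c ≈ 23.1 mm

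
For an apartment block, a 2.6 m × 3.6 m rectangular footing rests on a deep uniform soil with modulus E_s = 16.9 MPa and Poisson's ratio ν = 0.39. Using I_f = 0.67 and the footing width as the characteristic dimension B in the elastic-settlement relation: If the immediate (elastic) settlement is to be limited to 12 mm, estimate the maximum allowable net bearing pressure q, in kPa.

E_s = 16.9 MPa = 16900 kPa.
S_e = q·B·(1−ν²)/E_s · I_f  ⇒  q = S_e·E_s / (B·(1−ν²)·I_f).
q = 0.012 × 16900 / (2.6 × 0.8479 × 0.67) = 137.3 kPa

q ≈ 137 kPa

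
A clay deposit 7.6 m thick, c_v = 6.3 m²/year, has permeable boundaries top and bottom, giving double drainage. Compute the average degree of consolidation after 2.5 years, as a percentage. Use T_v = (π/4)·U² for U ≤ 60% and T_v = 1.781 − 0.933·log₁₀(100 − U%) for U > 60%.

U ≈ 94.5 %

Drainage path length: H_d = H/2 = 3.8 m (double drainage).
T_v = c_v·t/H_d² = 6.3×2.5/3.8² = 1.0907.
T_v = 1.0907 corresponds to the U > 60% branch:
U = 1 − 10^((1.781 − T_v)/0.933)/100 = 0.9451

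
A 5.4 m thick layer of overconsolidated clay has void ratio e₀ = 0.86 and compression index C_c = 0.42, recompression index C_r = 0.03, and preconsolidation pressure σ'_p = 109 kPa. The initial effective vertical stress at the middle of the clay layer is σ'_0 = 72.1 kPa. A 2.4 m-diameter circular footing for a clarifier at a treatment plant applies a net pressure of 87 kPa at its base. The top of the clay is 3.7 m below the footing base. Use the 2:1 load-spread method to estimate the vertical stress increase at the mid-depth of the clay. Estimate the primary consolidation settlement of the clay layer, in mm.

S_c ≈ 3.25 mm

Mid-depth of clay below the footing base: z = 3.7 + 5.4/2 = 6.4 m.
Stress increase at mid-clay by the 2:1 spreading method:
Δσ ≈ qD²/(D+z)² = 87×2.4²/(2.4+6.4)² = 6.4711 kPa
Final effective stress: σ'_f = 72.1 + 6.4711 = 78.571 kPa.
σ'_f = 78.571 ≤ σ'_p = 109 kPa, so the clay remains overconsolidated and only the recompression index applies:
S_c = C_r·H/(1+e₀)·log₁₀(σ'_f/σ'_0) = 0.03×5.4/1.86×log₁₀(78.571/72.1)
    = 0.087096 × 0.037327 = 0.003251 m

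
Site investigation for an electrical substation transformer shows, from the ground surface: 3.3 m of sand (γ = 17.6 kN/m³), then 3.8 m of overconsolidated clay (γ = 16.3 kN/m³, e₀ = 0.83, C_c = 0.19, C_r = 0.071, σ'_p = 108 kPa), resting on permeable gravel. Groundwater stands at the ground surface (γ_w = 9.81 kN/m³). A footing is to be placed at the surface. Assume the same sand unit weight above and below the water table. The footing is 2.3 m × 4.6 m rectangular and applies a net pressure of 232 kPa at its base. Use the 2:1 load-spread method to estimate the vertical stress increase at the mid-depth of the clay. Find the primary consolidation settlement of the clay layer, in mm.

S_c ≈ 40.3 mm

Mid-depth of clay below the ground surface: z = 3.3 + 3.8/2 = 5.2 m.
Total vertical stress at mid-clay: σ_v = 17.6×3.3 + 16.3×1.9 = 89.05 kPa.
Pore pressure: u = 9.81×(5.2 − 0) = 51.012 kPa.
Initial effective stress: σ'_0 = σ_v − u = 89.05 − 51.012 = 38.038 kPa.
Stress increase at mid-clay by the 2:1 spreading method:
Δσ = qBL/((B+z)(L+z)) = 232×2.3×4.6/((2.3+5.2)(4.6+5.2)) = 33.395 kPa
Final effective stress: σ'_f = 38.038 + 33.395 = 71.433 kPa.
σ'_f = 71.433 ≤ σ'_p = 108 kPa, so the clay remains overconsolidated and only the recompression index applies:
S_c = C_r·H/(1+e₀)·log₁₀(σ'_f/σ'_0) = 0.071×3.8/1.83×log₁₀(71.433/38.038)
    = 0.14743 × 0.27368 = 0.04035 m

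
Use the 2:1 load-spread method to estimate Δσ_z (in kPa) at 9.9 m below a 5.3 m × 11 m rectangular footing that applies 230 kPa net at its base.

By the 2:1 method the load spreads at 1 horizontal : 2 vertical, so at depth z the loaded area has grown by z in each plan dimension:
Δσ = qBL/((B+z)(L+z)) = 230×5.3×11/((5.3+9.9)(11+9.9)) = 42.209 kPa

Δσ_z ≈ 42.2 kPa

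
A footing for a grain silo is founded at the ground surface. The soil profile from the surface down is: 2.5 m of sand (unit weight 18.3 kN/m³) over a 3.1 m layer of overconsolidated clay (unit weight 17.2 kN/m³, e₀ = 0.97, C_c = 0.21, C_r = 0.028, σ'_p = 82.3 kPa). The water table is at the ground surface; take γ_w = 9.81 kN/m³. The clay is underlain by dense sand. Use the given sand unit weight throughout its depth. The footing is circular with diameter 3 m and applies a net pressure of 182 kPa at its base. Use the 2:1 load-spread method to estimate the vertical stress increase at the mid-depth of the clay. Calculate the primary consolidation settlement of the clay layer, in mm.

S_c ≈ 13.3 mm

Mid-depth of clay below the ground surface: z = 2.5 + 3.1/2 = 4.05 m.
Total vertical stress at mid-clay: σ_v = 18.3×2.5 + 17.2×1.55 = 72.41 kPa.
Pore pressure: u = 9.81×(4.05 − 0) = 39.73 kPa.
Initial effective stress: σ'_0 = σ_v − u = 72.41 − 39.73 = 32.68 kPa.
Stress increase at mid-clay by the 2:1 spreading method:
Δσ ≈ qD²/(D+z)² = 182×3²/(3+4.05)² = 32.956 kPa
Final effective stress: σ'_f = 32.68 + 32.956 = 65.636 kPa.
σ'_f = 65.636 ≤ σ'_p = 82.3 kPa, so the clay remains overconsolidated and only the recompression index applies:
S_c = C_r·H/(1+e₀)·log₁₀(σ'_f/σ'_0) = 0.028×3.1/1.97×log₁₀(65.636/32.68)
    = 0.044061 × 0.30286 = 0.01334 m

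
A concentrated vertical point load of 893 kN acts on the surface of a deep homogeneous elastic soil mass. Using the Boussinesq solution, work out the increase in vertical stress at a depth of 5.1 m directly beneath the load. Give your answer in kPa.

Δσ_z ≈ 16.4 kPa

Boussinesq vertical stress below a point load on an elastic half-space:
Δσ_z = 3P/(2πz²) · [1 + (r/z)²]^(−5/2)
r/z = 0/5.1 = 0; [1+(r/z)²]^(−5/2) = 1.
Δσ_z = 3×893/(2π×5.1²) × 1 = 16.393 × 1 = 16.39 kPa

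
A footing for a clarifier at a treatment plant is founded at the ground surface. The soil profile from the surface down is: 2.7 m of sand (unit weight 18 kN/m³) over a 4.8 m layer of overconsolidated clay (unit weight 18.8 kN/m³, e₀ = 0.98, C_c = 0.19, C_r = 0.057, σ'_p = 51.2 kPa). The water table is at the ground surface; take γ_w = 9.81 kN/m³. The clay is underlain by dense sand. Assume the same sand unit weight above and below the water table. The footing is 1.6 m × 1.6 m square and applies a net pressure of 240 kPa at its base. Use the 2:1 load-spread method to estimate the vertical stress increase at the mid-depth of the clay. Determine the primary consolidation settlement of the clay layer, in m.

Mid-depth of clay below the ground surface: z = 2.7 + 4.8/2 = 5.1 m.
Total vertical stress at mid-clay: σ_v = 18×2.7 + 18.8×2.4 = 93.72 kPa.
Pore pressure: u = 9.81×(5.1 − 0) = 50.031 kPa.
Initial effective stress: σ'_0 = σ_v − u = 93.72 − 50.031 = 43.689 kPa.
Stress increase at mid-clay by the 2:1 spreading method:
Δσ = qBL/((B+z)(L+z)) = 240×1.6×1.6/((1.6+5.1)(1.6+5.1)) = 13.687 kPa
Final effective stress: σ'_f = 43.689 + 13.687 = 57.376 kPa.
σ'_f = 57.376 > σ'_p = 51.2 kPa, so the stress path crosses the preconsolidation pressure — recompression up to σ'_p, then virgin compression beyond:
S_c = H/(1+e₀)·[C_r·log₁₀(σ'_p/σ'_0) + C_c·log₁₀(σ'_f/σ'_p)]
    = 4.8/1.98 × [0.057×log₁₀(51.2/43.689) + 0.19×log₁₀(57.376/51.2)]
    = 2.4242 × [0.0039272 + 0.0093975] = 0.0323 m

S_c ≈ 0.0323 m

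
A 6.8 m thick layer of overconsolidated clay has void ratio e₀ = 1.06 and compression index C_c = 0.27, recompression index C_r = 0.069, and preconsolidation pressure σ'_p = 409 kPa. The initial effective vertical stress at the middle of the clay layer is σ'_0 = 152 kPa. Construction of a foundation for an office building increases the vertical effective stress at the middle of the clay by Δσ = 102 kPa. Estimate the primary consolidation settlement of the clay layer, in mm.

Final effective stress: σ'_f = 152 + 102 = 254 kPa.
σ'_f = 254 ≤ σ'_p = 409 kPa, so the clay remains overconsolidated and only the recompression index applies:
S_c = C_r·H/(1+e₀)·log₁₀(σ'_f/σ'_0) = 0.069×6.8/2.06×log₁₀(254/152)
    = 0.22777 × 0.22299 = 0.05079 m

S_c ≈ 50.8 mm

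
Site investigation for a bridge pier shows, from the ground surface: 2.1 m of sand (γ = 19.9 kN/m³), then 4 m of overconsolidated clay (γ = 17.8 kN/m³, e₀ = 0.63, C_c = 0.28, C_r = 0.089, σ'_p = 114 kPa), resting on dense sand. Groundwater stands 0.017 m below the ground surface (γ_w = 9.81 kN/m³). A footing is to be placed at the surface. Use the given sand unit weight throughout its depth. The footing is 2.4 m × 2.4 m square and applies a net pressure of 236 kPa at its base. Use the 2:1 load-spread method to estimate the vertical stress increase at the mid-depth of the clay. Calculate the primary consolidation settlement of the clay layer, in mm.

S_c ≈ 59 mm

Mid-depth of clay below the ground surface: z = 2.1 + 4/2 = 4.1 m.
Total vertical stress at mid-clay: σ_v = 19.9×2.1 + 17.8×2 = 77.39 kPa.
Pore pressure: u = 9.81×(4.1 − 0.017) = 40.054 kPa.
Initial effective stress: σ'_0 = σ_v − u = 77.39 − 40.054 = 37.336 kPa.
Stress increase at mid-clay by the 2:1 spreading method:
Δσ = qBL/((B+z)(L+z)) = 236×2.4×2.4/((2.4+4.1)(2.4+4.1)) = 32.174 kPa
Final effective stress: σ'_f = 37.336 + 32.174 = 69.51 kPa.
σ'_f = 69.51 ≤ σ'_p = 114 kPa, so the clay remains overconsolidated and only the recompression index applies:
S_c = C_r·H/(1+e₀)·log₁₀(σ'_f/σ'_0) = 0.089×4/1.63×log₁₀(69.51/37.336)
    = 0.21841 × 0.26992 = 0.05895 m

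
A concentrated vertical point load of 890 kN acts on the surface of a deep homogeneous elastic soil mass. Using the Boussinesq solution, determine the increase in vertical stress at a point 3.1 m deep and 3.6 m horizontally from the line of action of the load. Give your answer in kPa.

Δσ_z ≈ 5.23 kPa

Boussinesq vertical stress below a point load on an elastic half-space:
Δσ_z = 3P/(2πz²) · [1 + (r/z)²]^(−5/2)
r/z = 3.6/3.1 = 1.1613; [1+(r/z)²]^(−5/2) = 0.1183.
Δσ_z = 3×890/(2π×3.1²) × 0.1183 = 44.219 × 0.1183 = 5.231 kPa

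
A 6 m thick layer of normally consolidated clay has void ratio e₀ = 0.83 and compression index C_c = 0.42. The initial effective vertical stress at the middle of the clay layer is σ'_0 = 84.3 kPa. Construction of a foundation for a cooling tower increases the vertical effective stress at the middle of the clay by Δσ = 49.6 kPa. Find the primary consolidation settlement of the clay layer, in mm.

Final effective stress: σ'_f = σ'_0 + Δσ = 84.3 + 49.6 = 133.9 kPa.
Normally consolidated clay, so the full stress increment lies on the virgin compression line:
S_c = C_c·H/(1+e₀)·log₁₀(σ'_f/σ'_0) = 0.42×6/(1+0.83)×log₁₀(133.9/84.3)
    = 1.377 × 0.20095 = 0.2767 m

S_c ≈ 277 mm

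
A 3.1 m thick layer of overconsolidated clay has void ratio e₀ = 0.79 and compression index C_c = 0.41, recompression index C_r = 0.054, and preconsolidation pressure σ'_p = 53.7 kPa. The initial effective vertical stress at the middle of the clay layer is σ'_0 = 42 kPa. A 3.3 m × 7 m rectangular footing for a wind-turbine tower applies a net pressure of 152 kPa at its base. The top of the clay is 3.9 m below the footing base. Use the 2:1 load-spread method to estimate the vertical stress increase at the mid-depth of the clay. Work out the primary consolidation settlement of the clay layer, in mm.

Mid-depth of clay below the footing base: z = 3.9 + 3.1/2 = 5.45 m.
Stress increase at mid-clay by the 2:1 spreading method:
Δσ = qBL/((B+z)(L+z)) = 152×3.3×7/((3.3+5.45)(7+5.45)) = 32.231 kPa
Final effective stress: σ'_f = 42 + 32.231 = 74.231 kPa.
σ'_f = 74.231 > σ'_p = 53.7 kPa, so the stress path crosses the preconsolidation pressure — recompression up to σ'_p, then virgin compression beyond:
S_c = H/(1+e₀)·[C_r·log₁₀(σ'_p/σ'_0) + C_c·log₁₀(σ'_f/σ'_p)]
    = 3.1/1.79 × [0.054×log₁₀(53.7/42) + 0.41×log₁₀(74.231/53.7)]
    = 1.7318 × [0.0057631 + 0.057651] = 0.1098 m

S_c ≈ 110 mm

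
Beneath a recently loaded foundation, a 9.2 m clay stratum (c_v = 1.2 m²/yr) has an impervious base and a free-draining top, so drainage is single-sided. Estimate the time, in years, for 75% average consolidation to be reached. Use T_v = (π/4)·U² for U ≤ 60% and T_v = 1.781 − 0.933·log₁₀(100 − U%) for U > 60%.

t ≈ 33.6 years

Drainage path length: H_d = H = 9.2 m (single drainage).
U > 60%: T_v = 1.781 − 0.933·log₁₀(100 − 75) = 0.47672.
t = T_v·H_d²/c_v = 0.47672×9.2²/1.2 = 33.62 years.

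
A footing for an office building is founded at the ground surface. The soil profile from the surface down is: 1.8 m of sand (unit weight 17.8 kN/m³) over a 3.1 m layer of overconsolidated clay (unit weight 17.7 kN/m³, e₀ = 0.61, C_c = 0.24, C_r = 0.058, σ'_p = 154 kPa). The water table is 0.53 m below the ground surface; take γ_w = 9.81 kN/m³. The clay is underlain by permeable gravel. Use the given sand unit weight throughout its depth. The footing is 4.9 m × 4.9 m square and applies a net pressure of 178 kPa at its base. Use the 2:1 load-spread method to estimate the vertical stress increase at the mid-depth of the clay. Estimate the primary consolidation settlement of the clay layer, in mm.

S_c ≈ 52.9 mm

Mid-depth of clay below the ground surface: z = 1.8 + 3.1/2 = 3.35 m.
Total vertical stress at mid-clay: σ_v = 17.8×1.8 + 17.7×1.55 = 59.475 kPa.
Pore pressure: u = 9.81×(3.35 − 0.53) = 27.664 kPa.
Initial effective stress: σ'_0 = σ_v − u = 59.475 − 27.664 = 31.811 kPa.
Stress increase at mid-clay by the 2:1 spreading method:
Δσ = qBL/((B+z)(L+z)) = 178×4.9×4.9/((4.9+3.35)(4.9+3.35)) = 62.792 kPa
Final effective stress: σ'_f = 31.811 + 62.792 = 94.603 kPa.
σ'_f = 94.603 ≤ σ'_p = 154 kPa, so the clay remains overconsolidated and only the recompression index applies:
S_c = C_r·H/(1+e₀)·log₁₀(σ'_f/σ'_0) = 0.058×3.1/1.61×log₁₀(94.603/31.811)
    = 0.11168 × 0.47333 = 0.05286 m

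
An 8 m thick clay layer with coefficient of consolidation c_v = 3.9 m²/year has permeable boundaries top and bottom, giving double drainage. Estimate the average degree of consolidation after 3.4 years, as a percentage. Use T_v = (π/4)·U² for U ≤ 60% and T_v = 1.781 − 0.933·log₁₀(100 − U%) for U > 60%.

U ≈ 89.5 %

Drainage path length: H_d = H/2 = 4 m (double drainage).
T_v = c_v·t/H_d² = 3.9×3.4/4² = 0.82875.
T_v = 0.82875 corresponds to the U > 60% branch:
U = 1 − 10^((1.781 − T_v)/0.933)/100 = 0.8951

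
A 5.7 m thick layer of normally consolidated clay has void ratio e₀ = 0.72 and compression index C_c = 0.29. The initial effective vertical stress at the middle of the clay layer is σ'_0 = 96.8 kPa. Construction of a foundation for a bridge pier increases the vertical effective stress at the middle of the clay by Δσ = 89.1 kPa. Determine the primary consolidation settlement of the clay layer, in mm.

S_c ≈ 272 mm

Final effective stress: σ'_f = σ'_0 + Δσ = 96.8 + 89.1 = 185.9 kPa.
Normally consolidated clay, so the full stress increment lies on the virgin compression line:
S_c = C_c·H/(1+e₀)·log₁₀(σ'_f/σ'_0) = 0.29×5.7/(1+0.72)×log₁₀(185.9/96.8)
    = 0.96105 × 0.2834 = 0.2724 m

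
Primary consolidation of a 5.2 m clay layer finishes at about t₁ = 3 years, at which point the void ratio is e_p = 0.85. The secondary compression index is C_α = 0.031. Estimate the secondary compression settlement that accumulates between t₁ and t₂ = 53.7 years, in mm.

Secondary compression: S_s = C_α·H/(1+e_p)·log₁₀(t₂/t₁)
S_s = 0.031×5.2/(1+0.85)×log₁₀(53.7/3)
    = 0.08714 × 1.253 = 0.1092 m

S_s ≈ 109 mm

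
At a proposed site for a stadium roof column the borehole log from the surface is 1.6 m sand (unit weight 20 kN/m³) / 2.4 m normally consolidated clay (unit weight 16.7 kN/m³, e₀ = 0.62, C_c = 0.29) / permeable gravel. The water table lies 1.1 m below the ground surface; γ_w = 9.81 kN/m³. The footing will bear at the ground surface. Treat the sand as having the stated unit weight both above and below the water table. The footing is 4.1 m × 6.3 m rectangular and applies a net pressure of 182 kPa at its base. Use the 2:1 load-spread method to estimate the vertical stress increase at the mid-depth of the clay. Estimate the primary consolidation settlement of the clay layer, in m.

S_c ≈ 0.212 m

Mid-depth of clay below the ground surface: z = 1.6 + 2.4/2 = 2.8 m.
Total vertical stress at mid-clay: σ_v = 20×1.6 + 16.7×1.2 = 52.04 kPa.
Pore pressure: u = 9.81×(2.8 − 1.1) = 16.677 kPa.
Initial effective stress: σ'_0 = σ_v − u = 52.04 − 16.677 = 35.363 kPa.
Stress increase at mid-clay by the 2:1 spreading method:
Δσ = qBL/((B+z)(L+z)) = 182×4.1×6.3/((4.1+2.8)(6.3+2.8)) = 74.87 kPa
Final effective stress: σ'_f = σ'_0 + Δσ = 35.363 + 74.87 = 110.23 kPa.
Normally consolidated clay, so the full stress increment lies on the virgin compression line:
S_c = C_c·H/(1+e₀)·log₁₀(σ'_f/σ'_0) = 0.29×2.4/(1+0.62)×log₁₀(110.23/35.363)
    = 0.42963 × 0.49375 = 0.2121 m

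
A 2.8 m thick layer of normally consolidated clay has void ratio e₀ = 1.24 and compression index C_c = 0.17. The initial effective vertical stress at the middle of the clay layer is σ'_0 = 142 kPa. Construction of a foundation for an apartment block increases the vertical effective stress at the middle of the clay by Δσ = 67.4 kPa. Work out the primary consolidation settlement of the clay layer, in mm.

S_c ≈ 35.8 mm

Final effective stress: σ'_f = σ'_0 + Δσ = 142 + 67.4 = 209.4 kPa.
Normally consolidated clay, so the full stress increment lies on the virgin compression line:
S_c = C_c·H/(1+e₀)·log₁₀(σ'_f/σ'_0) = 0.17×2.8/(1+1.24)×log₁₀(209.4/142)
    = 0.2125 × 0.16869 = 0.03585 m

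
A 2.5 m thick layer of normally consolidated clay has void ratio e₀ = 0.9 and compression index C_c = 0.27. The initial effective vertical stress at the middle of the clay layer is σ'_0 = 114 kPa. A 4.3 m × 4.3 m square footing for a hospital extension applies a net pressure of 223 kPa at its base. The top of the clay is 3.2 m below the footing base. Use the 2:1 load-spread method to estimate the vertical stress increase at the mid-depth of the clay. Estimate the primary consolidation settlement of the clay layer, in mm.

Mid-depth of clay below the footing base: z = 3.2 + 2.5/2 = 4.45 m.
Stress increase at mid-clay by the 2:1 spreading method:
Δσ = qBL/((B+z)(L+z)) = 223×4.3×4.3/((4.3+4.45)(4.3+4.45)) = 53.855 kPa
Final effective stress: σ'_f = σ'_0 + Δσ = 114 + 53.855 = 167.85 kPa.
Normally consolidated clay, so the full stress increment lies on the virgin compression line:
S_c = C_c·H/(1+e₀)·log₁₀(σ'_f/σ'_0) = 0.27×2.5/(1+0.9)×log₁₀(167.85/114)
    = 0.35526 × 0.16802 = 0.05969 m

S_c ≈ 59.7 mm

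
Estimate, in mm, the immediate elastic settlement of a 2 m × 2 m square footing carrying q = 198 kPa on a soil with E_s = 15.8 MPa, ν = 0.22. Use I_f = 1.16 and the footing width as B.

S_e ≈ 27.7 mm

Immediate (elastic) settlement: S_e = q·B·(1−ν²)/E_s · I_f.
E_s = 15.8 MPa = 15800 kPa.
S_e = 198 × 2 × (1 − 0.22²) / 15800 × 1.16
    = 198 × 2 × 0.9516 / 15800 × 1.16
    = 0.02767 m = 27.67 mm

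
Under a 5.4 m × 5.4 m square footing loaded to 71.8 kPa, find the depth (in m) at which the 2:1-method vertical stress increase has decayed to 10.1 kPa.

2:1 spreading — at depth z the loaded area has grown by z in each plan dimension:
qB²/(B+z)² = Δσ_z ⇒ z = B(√(q/Δσ_z) − 1) = 5.4×(√(71.8/10.1) − 1) = 8.998 m

z ≈ 9 m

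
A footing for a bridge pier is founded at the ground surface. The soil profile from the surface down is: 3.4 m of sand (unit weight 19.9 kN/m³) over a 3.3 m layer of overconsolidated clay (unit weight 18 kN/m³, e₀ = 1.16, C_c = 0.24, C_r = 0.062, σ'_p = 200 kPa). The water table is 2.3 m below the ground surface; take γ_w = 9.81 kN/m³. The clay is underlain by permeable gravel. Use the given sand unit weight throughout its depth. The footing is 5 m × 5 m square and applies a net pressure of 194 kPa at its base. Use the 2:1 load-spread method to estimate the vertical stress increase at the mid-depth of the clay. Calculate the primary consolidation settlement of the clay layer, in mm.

S_c ≈ 21.4 mm

Mid-depth of clay below the ground surface: z = 3.4 + 3.3/2 = 5.05 m.
Total vertical stress at mid-clay: σ_v = 19.9×3.4 + 18×1.65 = 97.36 kPa.
Pore pressure: u = 9.81×(5.05 − 2.3) = 26.978 kPa.
Initial effective stress: σ'_0 = σ_v − u = 97.36 − 26.978 = 70.382 kPa.
Stress increase at mid-clay by the 2:1 spreading method:
Δσ = qBL/((B+z)(L+z)) = 194×5×5/((5+5.05)(5+5.05)) = 48.019 kPa
Final effective stress: σ'_f = 70.382 + 48.019 = 118.4 kPa.
σ'_f = 118.4 ≤ σ'_p = 200 kPa, so the clay remains overconsolidated and only the recompression index applies:
S_c = C_r·H/(1+e₀)·log₁₀(σ'_f/σ'_0) = 0.062×3.3/2.16×log₁₀(118.4/70.382)
    = 0.094724 × 0.22589 = 0.0214 m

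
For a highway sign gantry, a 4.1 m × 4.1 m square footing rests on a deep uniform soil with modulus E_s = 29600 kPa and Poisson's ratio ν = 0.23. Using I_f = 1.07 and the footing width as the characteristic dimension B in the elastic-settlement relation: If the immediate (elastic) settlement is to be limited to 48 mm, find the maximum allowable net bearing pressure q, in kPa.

q ≈ 342 kPa

S_e = q·B·(1−ν²)/E_s · I_f  ⇒  q = S_e·E_s / (B·(1−ν²)·I_f).
q = 0.048 × 29600 / (4.1 × 0.9471 × 1.07) = 342 kPa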